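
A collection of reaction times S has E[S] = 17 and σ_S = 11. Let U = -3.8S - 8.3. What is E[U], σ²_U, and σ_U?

U = -3.8S - 8.3 is linear with a = -3.8, b = -8.3.
E[U] = a·E[S] + b = (-3.8)·17 + (-8.3) = -72.9.
σ²_S = 11² = 121.
σ²_U = a²·σ²_S = (-3.8)²·121 = 1747.24 (the additive constant -8.3 does not affect variance).
σ_U = |a|·σ_S = |-3.8|·11 = 41.8.

E[U] = -72.9, σ²_U = 1747.24, σ_U = 41.8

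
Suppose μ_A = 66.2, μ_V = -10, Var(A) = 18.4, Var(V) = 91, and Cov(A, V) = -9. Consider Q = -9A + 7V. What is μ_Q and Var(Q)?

μ_Q = (-9)·μ_A + 7·μ_V = (-9)·66.2 + 7·(-10) = -665.8.
Var(Q) = a²·Var(A) + b²·Var(V) + 2ab·Cov(A, V) with a = -9, b = 7.
= (-9)²·18.4 + 7²·91 + 2·(-9)·7·(-9)
= 1490.4 + 4459 + 1134 = 7083.4.

μ_Q = -665.8, Var(Q) = 7083.4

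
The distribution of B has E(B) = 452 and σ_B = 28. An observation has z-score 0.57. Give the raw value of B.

B = 467.96

B = E(B) + z·σ_B = 452 + 0.57·28 = 467.96.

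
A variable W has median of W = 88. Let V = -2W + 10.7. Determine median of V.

A linear map preserves order up to sign, so median of V = a·median of W + b = (-2)·88 + 10.7 = -165.3.

median of V = -165.3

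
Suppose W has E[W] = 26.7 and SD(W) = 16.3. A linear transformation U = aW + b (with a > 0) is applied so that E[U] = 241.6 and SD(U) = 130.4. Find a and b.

SD(U) = a·SD(W) (a > 0), so a = 130.4/16.3 = 8.
E[U] = a·E[W] + b, so b = 241.6 − 8·26.7 = 28.

a = 8, b = 28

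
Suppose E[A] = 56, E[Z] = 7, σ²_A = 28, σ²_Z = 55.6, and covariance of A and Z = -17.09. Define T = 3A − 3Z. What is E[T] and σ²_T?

E[T] = 3·E[A] + (-3)·E[Z] = 3·56 + (-3)·7 = 147.
σ²_T = a²·σ²_A + b²·σ²_Z + 2ab·covariance of A and Z with a = 3, b = -3.
= 3²·28 + (-3)²·55.6 + 2·3·(-3)·(-17.09)
= 252 + 500.4 + 307.62 = 1060.02.

E[T] = 147, σ²_T = 1060.02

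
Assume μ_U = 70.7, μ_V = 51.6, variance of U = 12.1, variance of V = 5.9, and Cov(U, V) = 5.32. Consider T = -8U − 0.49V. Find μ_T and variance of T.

μ_T = (-8)·μ_U + (-0.49)·μ_V = (-8)·70.7 + (-0.49)·51.6 = -590.884.
variance of T = a²·variance of U + b²·variance of V + 2ab·Cov(U, V) with a = -8, b = -0.49.
= (-8)²·12.1 + (-0.49)²·5.9 + 2·(-8)·(-0.49)·5.32
= 774.4 + 1.41659 + 41.7088 = 817.52539.

μ_T = -590.884, variance of T = 817.52539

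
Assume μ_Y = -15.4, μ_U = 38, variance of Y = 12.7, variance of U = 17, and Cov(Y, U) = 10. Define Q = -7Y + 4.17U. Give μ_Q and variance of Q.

μ_Q = 266.26, variance of Q = 334.1113

μ_Q = (-7)·μ_Y + 4.17·μ_U = (-7)·(-15.4) + 4.17·38 = 266.26.
variance of Q = a²·variance of Y + b²·variance of U + 2ab·Cov(Y, U) with a = -7, b = 4.17.
= (-7)²·12.7 + 4.17²·17 + 2·(-7)·4.17·10
= 622.3 + 295.6113 + (-583.8) = 334.1113.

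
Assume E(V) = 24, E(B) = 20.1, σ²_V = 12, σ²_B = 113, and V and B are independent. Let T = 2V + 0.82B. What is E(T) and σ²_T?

E(T) = 64.482, σ²_T = 123.9812

E(T) = 2·E(V) + 0.82·E(B) = 2·24 + 0.82·20.1 = 64.482.
σ²_T = a²·σ²_V + b²·σ²_B + 2ab·Cov[V, B] with a = 2, b = 0.82.
Independence gives Cov[V, B] = 0.
= 2²·12 + 0.82²·113 + 2·2·0.82·0
= 48 + 75.9812 + 0 = 123.9812.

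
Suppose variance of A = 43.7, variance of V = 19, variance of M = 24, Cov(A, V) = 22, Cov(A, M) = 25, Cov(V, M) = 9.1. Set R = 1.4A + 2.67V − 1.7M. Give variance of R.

variance of R = a²·variance of A + b²·variance of V + c²·variance of M + 2ab·Cov(A, V) + 2ac·Cov(A, M) + 2bc·Cov(V, M), with a = 1.4, b = 2.67, c = -1.7.
= 85.652 + 135.4491 + 69.36 + 164.472 + (-119) + (-82.6098)
= 253.3233.

variance of R = 253.3233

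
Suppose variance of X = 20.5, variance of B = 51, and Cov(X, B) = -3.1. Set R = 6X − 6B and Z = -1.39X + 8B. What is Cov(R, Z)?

Cov(R, Z) = -2793.624

By bilinearity, Cov(R, Z) = ac·variance of X + bd·variance of B + (ad+bc)·Cov(X, B), with a=6, b=-6, c=-1.39, d=8.
ac·variance of X = 6·(-1.39)·20.5 = -170.97
bd·variance of B = (-6)·8·51 = -2448
(ad+bc)·Cov(X, B) = (56.34)·(-3.1) = -174.654
Cov(R, Z) = -170.97 + (-2448) + (-174.654) = -2793.624.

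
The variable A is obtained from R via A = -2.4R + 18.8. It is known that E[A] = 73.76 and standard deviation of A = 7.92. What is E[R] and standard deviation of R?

From A = -2.4R + 18.8: E[A] = a·E[R] + b, so E[R] = (E[A] − b)/a = (73.76 − 18.8)/(-2.4) = -22.9.
standard deviation of A = |a|·standard deviation of R, so standard deviation of R = 7.92/|-2.4| = 3.3.

E[R] = -22.9, standard deviation of R = 3.3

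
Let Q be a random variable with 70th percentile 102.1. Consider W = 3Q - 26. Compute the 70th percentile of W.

Since a = 3 > 0 the transformation is increasing, so the 70th percentile of W = a·(P_{70} of Q) + b = 3·102.1 + (-26) = 280.3.

70th percentile of W = 280.3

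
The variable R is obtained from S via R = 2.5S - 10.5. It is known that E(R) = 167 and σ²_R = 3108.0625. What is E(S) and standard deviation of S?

E(S) = 71, standard deviation of S = 22.3

From R = 2.5S - 10.5: E(R) = a·E(S) + b, so E(S) = (E(R) − b)/a = (167 − (-10.5))/2.5 = 71.
standard deviation of R = √3108.0625 = 55.75.
standard deviation of R = |a|·standard deviation of S, so standard deviation of S = 55.75/|2.5| = 22.3.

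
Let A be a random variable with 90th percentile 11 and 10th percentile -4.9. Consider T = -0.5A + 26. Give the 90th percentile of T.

Since a = -0.5 < 0 the transformation is decreasing, reversing order: the 90th percentile of T corresponds to the 10th percentile of A.
So P_{90}(T) = a·P_{10}(A) + b = (-0.5)·(-4.9) + 26 = 28.45.

90th percentile of T = 28.45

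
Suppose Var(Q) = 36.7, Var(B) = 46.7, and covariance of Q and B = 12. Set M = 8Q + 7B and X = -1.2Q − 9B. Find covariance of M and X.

covariance of M and X = -4259.22

By bilinearity, covariance of M and X = ac·Var(Q) + bd·Var(B) + (ad+bc)·covariance of Q and B, with a=8, b=7, c=-1.2, d=-9.
ac·Var(Q) = 8·(-1.2)·36.7 = -352.32
bd·Var(B) = 7·(-9)·46.7 = -2942.1
(ad+bc)·covariance of Q and B = (-80.4)·12 = -964.8
covariance of M and X = -352.32 + (-2942.1) + (-964.8) = -4259.22.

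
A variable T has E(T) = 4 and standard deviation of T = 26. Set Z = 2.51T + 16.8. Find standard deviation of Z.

Z = 2.51T + 16.8 is linear with a = 2.51, b = 16.8.
standard deviation of Z = |a|·standard deviation of T = |2.51|·26 = 65.26.

standard deviation of Z = 65.26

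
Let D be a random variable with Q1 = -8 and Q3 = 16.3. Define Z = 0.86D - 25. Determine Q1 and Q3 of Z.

Q1(Z) = -31.88, Q3(Z) = -10.982

a = 0.86 > 0: Q1(Z) = a·Q1(D)+b = -31.88, Q3(Z) = a·Q3(D)+b = -10.982.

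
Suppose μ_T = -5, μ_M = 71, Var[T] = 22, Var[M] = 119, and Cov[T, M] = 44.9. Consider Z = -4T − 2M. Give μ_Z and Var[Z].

μ_Z = (-4)·μ_T + (-2)·μ_M = (-4)·(-5) + (-2)·71 = -122.
Var[Z] = a²·Var[T] + b²·Var[M] + 2ab·Cov[T, M] with a = -4, b = -2.
= (-4)²·22 + (-2)²·119 + 2·(-4)·(-2)·44.9
= 352 + 476 + 718.4 = 1546.4.

μ_Z = -122, Var[Z] = 1546.4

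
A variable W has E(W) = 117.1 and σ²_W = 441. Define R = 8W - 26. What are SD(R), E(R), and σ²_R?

R = 8W - 26 is linear with a = 8, b = -26.
SD(W) = √441 = 21.
SD(R) = |a|·SD(W) = |8|·21 = 168.
E(R) = a·E(W) + b = 8·117.1 + (-26) = 910.8.
σ²_R = a²·σ²_W = 8²·441 = 28224 (the additive constant -26 does not affect variance).

SD(R) = 168, E(R) = 910.8, σ²_R = 28224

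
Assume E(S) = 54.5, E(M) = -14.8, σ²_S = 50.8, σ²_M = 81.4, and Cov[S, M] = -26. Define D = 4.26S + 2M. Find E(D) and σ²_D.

E(D) = 202.57, σ²_D = 804.45808

E(D) = 4.26·E(S) + 2·E(M) = 4.26·54.5 + 2·(-14.8) = 202.57.
σ²_D = a²·σ²_S + b²·σ²_M + 2ab·Cov[S, M] with a = 4.26, b = 2.
= 4.26²·50.8 + 2²·81.4 + 2·4.26·2·(-26)
= 921.89808 + 325.6 + (-443.04) = 804.45808.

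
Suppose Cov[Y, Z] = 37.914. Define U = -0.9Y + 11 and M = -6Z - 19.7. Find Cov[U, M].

Cov[U, M] = a·c·Cov[Y, Z] = (-0.9)·(-6)·37.914 = 204.7356. Additive constants drop out.

Cov[U, M] = 204.7356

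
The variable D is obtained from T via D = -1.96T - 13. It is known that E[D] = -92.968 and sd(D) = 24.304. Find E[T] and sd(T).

From D = -1.96T - 13: E[D] = a·E[T] + b, so E[T] = (E[D] − b)/a = (-92.968 − (-13))/(-1.96) = 40.8.
sd(D) = |a|·sd(T), so sd(T) = 24.304/|-1.96| = 12.4.

E[T] = 40.8, sd(T) = 12.4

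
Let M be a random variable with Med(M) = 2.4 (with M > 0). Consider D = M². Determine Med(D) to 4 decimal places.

Med(D) = 5.76

M² is monotone on this domain, so Med(D) = square(2.4) = 5.76.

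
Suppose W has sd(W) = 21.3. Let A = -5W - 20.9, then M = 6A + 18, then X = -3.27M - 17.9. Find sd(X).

sd(A) = |-5|·21.3 = 106.5.
sd(M) = |6|·106.5 = 639.
sd(X) = |-3.27|·639 = 2089.53.

sd(X) = 2089.53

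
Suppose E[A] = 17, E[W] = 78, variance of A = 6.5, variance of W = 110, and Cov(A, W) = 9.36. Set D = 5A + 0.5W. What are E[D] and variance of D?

E[D] = 5·E[A] + 0.5·E[W] = 5·17 + 0.5·78 = 124.
variance of D = a²·variance of A + b²·variance of W + 2ab·Cov(A, W) with a = 5, b = 0.5.
= 5²·6.5 + 0.5²·110 + 2·5·0.5·9.36
= 162.5 + 27.5 + 46.8 = 236.8.

E[D] = 124, variance of D = 236.8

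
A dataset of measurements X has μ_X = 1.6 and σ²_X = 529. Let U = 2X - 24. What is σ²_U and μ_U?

σ²_U = 2116, μ_U = -20.8

U = 2X - 24 is linear with a = 2, b = -24.
σ²_U = a²·σ²_X = 2²·529 = 2116 (the additive constant -24 does not affect variance).
μ_U = a·μ_X + b = 2·1.6 + (-24) = -20.8.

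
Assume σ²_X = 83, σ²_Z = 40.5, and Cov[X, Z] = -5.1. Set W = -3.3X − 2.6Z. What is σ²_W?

σ²_W = a²·σ²_X + b²·σ²_Z + 2ab·Cov[X, Z] with a = -3.3, b = -2.6.
= (-3.3)²·83 + (-2.6)²·40.5 + 2·(-3.3)·(-2.6)·(-5.1)
= 903.87 + 273.78 + (-87.516) = 1090.134.

σ²_W = 1090.134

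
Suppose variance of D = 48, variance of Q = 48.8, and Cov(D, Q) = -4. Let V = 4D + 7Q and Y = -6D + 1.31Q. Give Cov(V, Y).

Cov(V, Y) = -557.464

By bilinearity, Cov(V, Y) = ac·variance of D + bd·variance of Q + (ad+bc)·Cov(D, Q), with a=4, b=7, c=-6, d=1.31.
ac·variance of D = 4·(-6)·48 = -1152
bd·variance of Q = 7·1.31·48.8 = 447.496
(ad+bc)·Cov(D, Q) = (-36.76)·(-4) = 147.04
Cov(V, Y) = -1152 + 447.496 + 147.04 = -557.464.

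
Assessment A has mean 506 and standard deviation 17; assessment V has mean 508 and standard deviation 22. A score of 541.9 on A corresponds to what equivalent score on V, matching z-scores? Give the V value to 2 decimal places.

V = 554.46

z = (541.9 − 506)/17 ≈ 2.1118.
V = 508 + z·22 = 508 + (541.9 − 506)·22/17 ≈ 554.46.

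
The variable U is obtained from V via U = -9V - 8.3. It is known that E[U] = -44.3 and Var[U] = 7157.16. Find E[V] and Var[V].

E[V] = 4, Var[V] = 88.36

From U = -9V - 8.3: E[U] = a·E[V] + b, so E[V] = (E[U] − b)/a = (-44.3 − (-8.3))/(-9) = 4.
Var[U] = a²·Var[V], so Var[V] = 7157.16/(-9)² = 88.36.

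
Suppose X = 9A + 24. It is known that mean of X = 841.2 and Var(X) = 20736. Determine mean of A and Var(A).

From X = 9A + 24: mean of X = a·mean of A + b, so mean of A = (mean of X − b)/a = (841.2 − 24)/9 = 90.8.
Var(X) = a²·Var(A), so Var(A) = 20736/9² = 256.

mean of A = 90.8, Var(A) = 256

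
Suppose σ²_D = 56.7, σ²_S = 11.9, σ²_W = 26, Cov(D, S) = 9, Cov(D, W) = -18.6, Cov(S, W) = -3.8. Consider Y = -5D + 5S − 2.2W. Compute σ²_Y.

σ²_Y = a²·σ²_D + b²·σ²_S + c²·σ²_W + 2ab·Cov(D, S) + 2ac·Cov(D, W) + 2bc·Cov(S, W), with a = -5, b = 5, c = -2.2.
= 1417.5 + 297.5 + 125.84 + (-450) + (-409.2) + 83.6
= 1065.24.

σ²_Y = 1065.24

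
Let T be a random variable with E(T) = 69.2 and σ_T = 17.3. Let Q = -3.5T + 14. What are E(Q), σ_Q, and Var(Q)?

E(Q) = -228.2, σ_Q = 60.55, Var(Q) = 3666.3025

Q = -3.5T + 14 is linear with a = -3.5, b = 14.
E(Q) = a·E(T) + b = (-3.5)·69.2 + 14 = -228.2.
σ_Q = |a|·σ_T = |-3.5|·17.3 = 60.55.
Var(T) = 17.3² = 299.29.
Var(Q) = a²·Var(T) = (-3.5)²·299.29 = 3666.3025 (the additive constant 14 does not affect variance).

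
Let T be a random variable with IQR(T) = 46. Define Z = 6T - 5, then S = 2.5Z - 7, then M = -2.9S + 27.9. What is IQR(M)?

IQR(Z) = |6|·46 = 276.
IQR(S) = |2.5|·276 = 690.
IQR(M) = |-2.9|·690 = 2001.

IQR(M) = 2001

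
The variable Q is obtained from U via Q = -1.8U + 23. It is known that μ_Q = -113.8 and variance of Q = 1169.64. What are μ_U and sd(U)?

μ_U = 76, sd(U) = 19

From Q = -1.8U + 23: μ_Q = a·μ_U + b, so μ_U = (μ_Q − b)/a = (-113.8 − 23)/(-1.8) = 76.
sd(Q) = √1169.64 = 34.2.
sd(Q) = |a|·sd(U), so sd(U) = 34.2/|-1.8| = 19.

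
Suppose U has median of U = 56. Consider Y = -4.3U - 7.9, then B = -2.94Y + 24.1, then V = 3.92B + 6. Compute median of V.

median of Y = (-4.3)·56 + (-7.9) = -248.7.
median of B = (-2.94)·(-248.7) + 24.1 = 755.278.
median of V = 3.92·755.278 + 6 = 2966.68976.

median of V = 2966.68976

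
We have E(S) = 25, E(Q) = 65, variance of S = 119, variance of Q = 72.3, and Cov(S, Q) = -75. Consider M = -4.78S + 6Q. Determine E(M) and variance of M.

E(M) = (-4.78)·E(S) + 6·E(Q) = (-4.78)·25 + 6·65 = 270.5.
variance of M = a²·variance of S + b²·variance of Q + 2ab·Cov(S, Q) with a = -4.78, b = 6.
= (-4.78)²·119 + 6²·72.3 + 2·(-4.78)·6·(-75)
= 2718.9596 + 2602.8 + 4302 = 9623.7596.

E(M) = 270.5, variance of M = 9623.7596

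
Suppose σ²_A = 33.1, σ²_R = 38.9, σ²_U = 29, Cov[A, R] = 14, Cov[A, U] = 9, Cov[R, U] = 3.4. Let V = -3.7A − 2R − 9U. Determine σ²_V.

σ²_V = 3886.739

σ²_V = a²·σ²_A + b²·σ²_R + c²·σ²_U + 2ab·Cov[A, R] + 2ac·Cov[A, U] + 2bc·Cov[R, U], with a = -3.7, b = -2, c = -9.
= 453.139 + 155.6 + 2349 + 207.2 + 599.4 + 122.4
= 3886.739.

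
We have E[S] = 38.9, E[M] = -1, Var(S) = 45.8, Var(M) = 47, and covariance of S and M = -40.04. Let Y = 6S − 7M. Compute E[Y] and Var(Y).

E[Y] = 6·E[S] + (-7)·E[M] = 6·38.9 + (-7)·(-1) = 240.4.
Var(Y) = a²·Var(S) + b²·Var(M) + 2ab·covariance of S and M with a = 6, b = -7.
= 6²·45.8 + (-7)²·47 + 2·6·(-7)·(-40.04)
= 1648.8 + 2303 + 3363.36 = 7315.16.

E[Y] = 240.4, Var(Y) = 7315.16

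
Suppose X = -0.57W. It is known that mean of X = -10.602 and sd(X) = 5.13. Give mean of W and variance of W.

mean of W = 18.6, variance of W = 81

From X = -0.57W: mean of X = a·mean of W + b, so mean of W = (mean of X − b)/a = (-10.602 − 0)/(-0.57) = 18.6.
variance of X = 5.13² = 26.3169.
variance of X = a²·variance of W, so variance of W = 26.3169/(-0.57)² = 81.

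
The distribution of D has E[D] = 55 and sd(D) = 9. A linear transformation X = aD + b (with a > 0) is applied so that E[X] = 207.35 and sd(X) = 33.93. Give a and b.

sd(X) = a·sd(D) (a > 0), so a = 33.93/9 = 3.77.
E[X] = a·E[D] + b, so b = 207.35 − 3.77·55 = 0.

a = 3.77, b = 0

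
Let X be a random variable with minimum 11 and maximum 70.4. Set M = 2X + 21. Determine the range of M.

Range(M) = 118.8

Range of X = 70.4 − 11 = 59.4.
Range(M) = |a|·Range(X) = |2|·59.4 = 118.8.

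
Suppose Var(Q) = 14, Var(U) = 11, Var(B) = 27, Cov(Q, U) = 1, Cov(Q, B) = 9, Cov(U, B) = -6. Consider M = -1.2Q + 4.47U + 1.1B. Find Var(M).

Var(M) = a²·Var(Q) + b²·Var(U) + c²·Var(B) + 2ab·Cov(Q, U) + 2ac·Cov(Q, B) + 2bc·Cov(U, B), with a = -1.2, b = 4.47, c = 1.1.
= 20.16 + 219.7899 + 32.67 + (-10.728) + (-23.76) + (-59.004)
= 179.1279.

Var(M) = 179.1279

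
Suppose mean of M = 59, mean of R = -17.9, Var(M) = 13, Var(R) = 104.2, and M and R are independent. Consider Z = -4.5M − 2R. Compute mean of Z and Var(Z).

mean of Z = (-4.5)·mean of M + (-2)·mean of R = (-4.5)·59 + (-2)·(-17.9) = -229.7.
Var(Z) = a²·Var(M) + b²·Var(R) + 2ab·Cov(M, R) with a = -4.5, b = -2.
Independence gives Cov(M, R) = 0.
= (-4.5)²·13 + (-2)²·104.2 + 2·(-4.5)·(-2)·0
= 263.25 + 416.8 + 0 = 680.05.

mean of Z = -229.7, Var(Z) = 680.05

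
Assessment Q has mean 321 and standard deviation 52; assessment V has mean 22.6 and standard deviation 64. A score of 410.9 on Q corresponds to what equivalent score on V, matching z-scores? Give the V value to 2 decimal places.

V = 133.25

z = (410.9 − 321)/52 ≈ 1.7288.
V = 22.6 + z·64 = 22.6 + (410.9 − 321)·64/52 ≈ 133.25.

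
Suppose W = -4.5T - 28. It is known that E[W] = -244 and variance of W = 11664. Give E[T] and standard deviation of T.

E[T] = 48, standard deviation of T = 24

From W = -4.5T - 28: E[W] = a·E[T] + b, so E[T] = (E[W] − b)/a = (-244 − (-28))/(-4.5) = 48.
standard deviation of W = √11664 = 108.
standard deviation of W = |a|·standard deviation of T, so standard deviation of T = 108/|-4.5| = 24.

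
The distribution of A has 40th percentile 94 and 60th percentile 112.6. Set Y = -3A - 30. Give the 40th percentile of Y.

Since a = -3 < 0 the transformation is decreasing, reversing order: the 40th percentile of Y corresponds to the 60th percentile of A.
So P_{40}(Y) = a·P_{60}(A) + b = (-3)·112.6 + (-30) = -367.8.

40th percentile of Y = -367.8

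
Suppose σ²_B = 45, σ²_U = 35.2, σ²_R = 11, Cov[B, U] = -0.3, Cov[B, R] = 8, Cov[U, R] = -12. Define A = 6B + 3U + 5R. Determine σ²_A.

σ²_A = 2321

σ²_A = a²·σ²_B + b²·σ²_U + c²·σ²_R + 2ab·Cov[B, U] + 2ac·Cov[B, R] + 2bc·Cov[U, R], with a = 6, b = 3, c = 5.
= 1620 + 316.8 + 275 + (-10.8) + 480 + (-360)
= 2321.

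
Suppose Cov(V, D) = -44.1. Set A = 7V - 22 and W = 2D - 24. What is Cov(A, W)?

Cov(A, W) = a·c·Cov(V, D) = 7·2·(-44.1) = -617.4. Additive constants drop out.

Cov(A, W) = -617.4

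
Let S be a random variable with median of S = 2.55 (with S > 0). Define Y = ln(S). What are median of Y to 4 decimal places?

ln(S) is monotone on this domain, so median of Y = ln(2.55) ≈ 0.9361.

median of Y = 0.9361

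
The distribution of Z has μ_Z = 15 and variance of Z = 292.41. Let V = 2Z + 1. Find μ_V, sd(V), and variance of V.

V = 2Z + 1 is linear with a = 2, b = 1.
μ_V = a·μ_Z + b = 2·15 + 1 = 31.
sd(Z) = √292.41 = 17.1.
sd(V) = |a|·sd(Z) = |2|·17.1 = 34.2.
variance of V = a²·variance of Z = 2²·292.41 = 1169.64 (the additive constant 1 does not affect variance).

μ_V = 31, sd(V) = 34.2, variance of V = 1169.64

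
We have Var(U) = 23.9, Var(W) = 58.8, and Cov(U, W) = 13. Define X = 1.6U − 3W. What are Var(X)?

Var(X) = 465.584

Var(X) = a²·Var(U) + b²·Var(W) + 2ab·Cov(U, W) with a = 1.6, b = -3.
= 1.6²·23.9 + (-3)²·58.8 + 2·1.6·(-3)·13
= 61.184 + 529.2 + (-124.8) = 465.584.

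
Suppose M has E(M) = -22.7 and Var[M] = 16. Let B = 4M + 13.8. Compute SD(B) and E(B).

SD(B) = 16, E(B) = -77

B = 4M + 13.8 is linear with a = 4, b = 13.8.
SD(M) = √16 = 4.
SD(B) = |a|·SD(M) = |4|·4 = 16.
E(B) = a·E(M) + b = 4·(-22.7) + 13.8 = -77.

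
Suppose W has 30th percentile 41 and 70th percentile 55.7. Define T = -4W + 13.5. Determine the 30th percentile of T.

30th percentile of T = -209.3

Since a = -4 < 0 the transformation is decreasing, reversing order: the 30th percentile of T corresponds to the 70th percentile of W.
So P_{30}(T) = a·P_{70}(W) + b = (-4)·55.7 + 13.5 = -209.3.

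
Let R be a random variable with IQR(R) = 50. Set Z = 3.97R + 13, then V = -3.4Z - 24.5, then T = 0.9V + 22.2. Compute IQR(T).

IQR(T) = 607.41

IQR(Z) = |3.97|·50 = 198.5.
IQR(V) = |-3.4|·198.5 = 674.9.
IQR(T) = |0.9|·674.9 = 607.41.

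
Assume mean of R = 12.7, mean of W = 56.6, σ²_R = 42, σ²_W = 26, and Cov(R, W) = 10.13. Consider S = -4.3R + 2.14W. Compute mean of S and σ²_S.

mean of S = (-4.3)·mean of R + 2.14·mean of W = (-4.3)·12.7 + 2.14·56.6 = 66.514.
σ²_S = a²·σ²_R + b²·σ²_W + 2ab·Cov(R, W) with a = -4.3, b = 2.14.
= (-4.3)²·42 + 2.14²·26 + 2·(-4.3)·2.14·10.13
= 776.58 + 119.0696 + (-186.43252) = 709.21708.

mean of S = 66.514, σ²_S = 709.21708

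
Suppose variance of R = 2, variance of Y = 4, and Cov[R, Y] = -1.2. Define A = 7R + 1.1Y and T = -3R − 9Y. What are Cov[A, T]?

By bilinearity, Cov[A, T] = ac·variance of R + bd·variance of Y + (ad+bc)·Cov[R, Y], with a=7, b=1.1, c=-3, d=-9.
ac·variance of R = 7·(-3)·2 = -42
bd·variance of Y = 1.1·(-9)·4 = -39.6
(ad+bc)·Cov[R, Y] = (-66.3)·(-1.2) = 79.56
Cov[A, T] = -42 + (-39.6) + 79.56 = -2.04.

Cov[A, T] = -2.04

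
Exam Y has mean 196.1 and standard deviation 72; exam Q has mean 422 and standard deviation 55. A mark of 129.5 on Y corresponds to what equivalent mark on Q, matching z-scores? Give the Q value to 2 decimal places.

Q = 371.13

z = (129.5 − 196.1)/72 = -0.925.
Q = 422 + z·55 = 422 + (129.5 − 196.1)·55/72 ≈ 371.13.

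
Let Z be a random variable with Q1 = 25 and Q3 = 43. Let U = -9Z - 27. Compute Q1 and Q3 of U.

a = -9 < 0 reverses order: Q1(U) comes from Q3(Z), Q3(U) from Q1(Z).
Q1(U) = (-9)·43 + (-27) = -414; Q3(U) = (-9)·25 + (-27) = -252.

Q1(U) = -414, Q3(U) = -252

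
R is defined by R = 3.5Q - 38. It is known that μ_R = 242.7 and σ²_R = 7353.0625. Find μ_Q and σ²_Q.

From R = 3.5Q - 38: μ_R = a·μ_Q + b, so μ_Q = (μ_R − b)/a = (242.7 − (-38))/3.5 = 80.2.
σ²_R = a²·σ²_Q, so σ²_Q = 7353.0625/3.5² = 600.25.

μ_Q = 80.2, σ²_Q = 600.25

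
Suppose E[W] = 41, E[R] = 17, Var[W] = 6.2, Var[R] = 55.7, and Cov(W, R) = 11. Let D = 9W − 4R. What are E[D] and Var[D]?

E[D] = 9·E[W] + (-4)·E[R] = 9·41 + (-4)·17 = 301.
Var[D] = a²·Var[W] + b²·Var[R] + 2ab·Cov(W, R) with a = 9, b = -4.
= 9²·6.2 + (-4)²·55.7 + 2·9·(-4)·11
= 502.2 + 891.2 + (-792) = 601.4.

E[D] = 301, Var[D] = 601.4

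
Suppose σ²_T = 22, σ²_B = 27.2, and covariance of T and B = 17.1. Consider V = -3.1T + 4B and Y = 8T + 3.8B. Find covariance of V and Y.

By bilinearity, covariance of V and Y = ac·σ²_T + bd·σ²_B + (ad+bc)·covariance of T and B, with a=-3.1, b=4, c=8, d=3.8.
ac·σ²_T = (-3.1)·8·22 = -545.6
bd·σ²_B = 4·3.8·27.2 = 413.44
(ad+bc)·covariance of T and B = (20.22)·17.1 = 345.762
covariance of V and Y = -545.6 + 413.44 + 345.762 = 213.602.

covariance of V and Y = 213.602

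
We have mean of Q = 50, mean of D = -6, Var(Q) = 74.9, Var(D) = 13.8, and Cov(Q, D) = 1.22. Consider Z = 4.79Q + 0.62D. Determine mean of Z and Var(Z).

mean of Z = 235.78, Var(Z) = 1731.064122

mean of Z = 4.79·mean of Q + 0.62·mean of D = 4.79·50 + 0.62·(-6) = 235.78.
Var(Z) = a²·Var(Q) + b²·Var(D) + 2ab·Cov(Q, D) with a = 4.79, b = 0.62.
= 4.79²·74.9 + 0.62²·13.8 + 2·4.79·0.62·1.22
= 1718.51309 + 5.30472 + 7.246312 = 1731.064122.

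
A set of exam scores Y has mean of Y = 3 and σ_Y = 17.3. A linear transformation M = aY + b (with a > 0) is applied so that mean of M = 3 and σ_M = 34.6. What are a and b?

σ_M = a·σ_Y (a > 0), so a = 34.6/17.3 = 2.
mean of M = a·mean of Y + b, so b = 3 − 2·3 = -3.

a = 2, b = -3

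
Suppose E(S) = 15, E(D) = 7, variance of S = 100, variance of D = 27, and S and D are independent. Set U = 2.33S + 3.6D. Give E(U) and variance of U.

E(U) = 2.33·E(S) + 3.6·E(D) = 2.33·15 + 3.6·7 = 60.15.
variance of U = a²·variance of S + b²·variance of D + 2ab·covariance of S and D with a = 2.33, b = 3.6.
Independence gives covariance of S and D = 0.
= 2.33²·100 + 3.6²·27 + 2·2.33·3.6·0
= 542.89 + 349.92 + 0 = 892.81.

E(U) = 60.15, variance of U = 892.81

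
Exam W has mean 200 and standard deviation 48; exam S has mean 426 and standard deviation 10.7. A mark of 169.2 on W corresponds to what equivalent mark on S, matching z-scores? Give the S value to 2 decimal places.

z = (169.2 − 200)/48 ≈ -0.6417.
S = 426 + z·10.7 = 426 + (169.2 − 200)·10.7/48 ≈ 419.13.

S = 419.13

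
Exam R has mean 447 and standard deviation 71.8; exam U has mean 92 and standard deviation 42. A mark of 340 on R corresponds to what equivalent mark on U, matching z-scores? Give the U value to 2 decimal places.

z = (340 − 447)/71.8 ≈ -1.4903.
U = 92 + z·42 = 92 + (340 − 447)·42/71.8 ≈ 29.41.

U = 29.41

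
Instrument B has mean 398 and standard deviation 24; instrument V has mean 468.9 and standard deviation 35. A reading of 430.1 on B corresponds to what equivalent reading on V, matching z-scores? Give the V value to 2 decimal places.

z = (430.1 − 398)/24 = 1.3375.
V = 468.9 + z·35 = 468.9 + (430.1 − 398)·35/24 ≈ 515.71.

V = 515.71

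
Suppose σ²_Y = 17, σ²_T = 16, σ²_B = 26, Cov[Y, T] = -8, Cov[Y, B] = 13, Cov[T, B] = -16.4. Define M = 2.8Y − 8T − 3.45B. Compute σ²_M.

σ²_M = 668.705

σ²_M = a²·σ²_Y + b²·σ²_T + c²·σ²_B + 2ab·Cov[Y, T] + 2ac·Cov[Y, B] + 2bc·Cov[T, B], with a = 2.8, b = -8, c = -3.45.
= 133.28 + 1024 + 309.465 + 358.4 + (-251.16) + (-905.28)
= 668.705.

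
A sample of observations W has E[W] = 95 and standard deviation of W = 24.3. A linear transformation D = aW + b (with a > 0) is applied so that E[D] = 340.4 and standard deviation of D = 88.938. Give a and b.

standard deviation of D = a·standard deviation of W (a > 0), so a = 88.938/24.3 = 3.66.
E[D] = a·E[W] + b, so b = 340.4 − 3.66·95 = -7.3.

a = 3.66, b = -7.3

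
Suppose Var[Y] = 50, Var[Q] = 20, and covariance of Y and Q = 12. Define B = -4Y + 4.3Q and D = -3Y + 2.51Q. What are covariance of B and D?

By bilinearity, covariance of B and D = ac·Var[Y] + bd·Var[Q] + (ad+bc)·covariance of Y and Q, with a=-4, b=4.3, c=-3, d=2.51.
ac·Var[Y] = (-4)·(-3)·50 = 600
bd·Var[Q] = 4.3·2.51·20 = 215.86
(ad+bc)·covariance of Y and Q = (-22.94)·12 = -275.28
covariance of B and D = 600 + 215.86 + (-275.28) = 540.58.

covariance of B and D = 540.58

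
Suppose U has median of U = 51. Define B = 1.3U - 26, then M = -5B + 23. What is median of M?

median of B = 1.3·51 + (-26) = 40.3.
median of M = (-5)·40.3 + 23 = -178.5.

median of M = -178.5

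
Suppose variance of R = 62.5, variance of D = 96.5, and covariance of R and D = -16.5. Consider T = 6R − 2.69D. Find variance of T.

variance of T = 3480.90365

variance of T = a²·variance of R + b²·variance of D + 2ab·covariance of R and D with a = 6, b = -2.69.
= 6²·62.5 + (-2.69)²·96.5 + 2·6·(-2.69)·(-16.5)
= 2250 + 698.28365 + 532.62 = 3480.90365.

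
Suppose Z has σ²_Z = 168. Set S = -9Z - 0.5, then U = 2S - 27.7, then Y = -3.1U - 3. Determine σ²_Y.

σ²_S = (-9)²·168 = 13608.
σ²_U = 2²·13608 = 54432.
σ²_Y = (-3.1)²·54432 = 523091.52.

σ²_Y = 523091.52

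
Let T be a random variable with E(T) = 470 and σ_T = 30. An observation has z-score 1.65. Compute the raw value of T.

T = 519.5

T = E(T) + z·σ_T = 470 + 1.65·30 = 519.5.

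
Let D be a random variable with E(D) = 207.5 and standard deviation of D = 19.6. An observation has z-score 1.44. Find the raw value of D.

D = 235.724

D = E(D) + z·standard deviation of D = 207.5 + 1.44·19.6 = 235.724.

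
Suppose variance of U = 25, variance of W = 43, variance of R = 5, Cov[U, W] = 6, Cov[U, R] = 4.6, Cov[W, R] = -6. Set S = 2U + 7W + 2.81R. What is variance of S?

variance of S = 2230.1445

variance of S = a²·variance of U + b²·variance of W + c²·variance of R + 2ab·Cov[U, W] + 2ac·Cov[U, R] + 2bc·Cov[W, R], with a = 2, b = 7, c = 2.81.
= 100 + 2107 + 39.4805 + 168 + 51.704 + (-236.04)
= 2230.1445.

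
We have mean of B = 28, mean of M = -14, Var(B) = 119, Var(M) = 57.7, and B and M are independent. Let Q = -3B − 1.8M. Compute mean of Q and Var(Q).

mean of Q = (-3)·mean of B + (-1.8)·mean of M = (-3)·28 + (-1.8)·(-14) = -58.8.
Var(Q) = a²·Var(B) + b²·Var(M) + 2ab·covariance of B and M with a = -3, b = -1.8.
Independence gives covariance of B and M = 0.
= (-3)²·119 + (-1.8)²·57.7 + 2·(-3)·(-1.8)·0
= 1071 + 186.948 + 0 = 1257.948.

mean of Q = -58.8, Var(Q) = 1257.948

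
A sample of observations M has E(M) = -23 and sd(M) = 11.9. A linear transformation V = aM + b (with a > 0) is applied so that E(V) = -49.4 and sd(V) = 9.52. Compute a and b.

a = 0.8, b = -31

sd(V) = a·sd(M) (a > 0), so a = 9.52/11.9 = 0.8.
E(V) = a·E(M) + b, so b = -49.4 − 0.8·(-23) = -31.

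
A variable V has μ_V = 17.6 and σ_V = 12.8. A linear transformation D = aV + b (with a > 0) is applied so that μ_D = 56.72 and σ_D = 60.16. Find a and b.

a = 4.7, b = -26

σ_D = a·σ_V (a > 0), so a = 60.16/12.8 = 4.7.
μ_D = a·μ_V + b, so b = 56.72 − 4.7·17.6 = -26.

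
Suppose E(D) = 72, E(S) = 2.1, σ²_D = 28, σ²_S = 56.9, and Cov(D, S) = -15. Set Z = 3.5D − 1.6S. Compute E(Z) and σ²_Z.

E(Z) = 3.5·E(D) + (-1.6)·E(S) = 3.5·72 + (-1.6)·2.1 = 248.64.
σ²_Z = a²·σ²_D + b²·σ²_S + 2ab·Cov(D, S) with a = 3.5, b = -1.6.
= 3.5²·28 + (-1.6)²·56.9 + 2·3.5·(-1.6)·(-15)
= 343 + 145.664 + 168 = 656.664.

E(Z) = 248.64, σ²_Z = 656.664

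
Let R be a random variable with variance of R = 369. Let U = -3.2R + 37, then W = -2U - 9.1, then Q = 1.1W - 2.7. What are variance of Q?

variance of Q = 18288.2304

variance of U = (-3.2)²·369 = 3778.56.
variance of W = (-2)²·3778.56 = 15114.24.
variance of Q = 1.1²·15114.24 = 18288.2304.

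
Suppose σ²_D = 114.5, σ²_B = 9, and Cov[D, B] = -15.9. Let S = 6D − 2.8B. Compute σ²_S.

σ²_S = 4726.8

σ²_S = a²·σ²_D + b²·σ²_B + 2ab·Cov[D, B] with a = 6, b = -2.8.
= 6²·114.5 + (-2.8)²·9 + 2·6·(-2.8)·(-15.9)
= 4122 + 70.56 + 534.24 = 4726.8.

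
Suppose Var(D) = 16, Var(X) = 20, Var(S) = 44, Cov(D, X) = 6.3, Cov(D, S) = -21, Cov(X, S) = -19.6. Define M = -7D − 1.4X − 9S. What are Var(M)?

Var(M) = 1370.76

Var(M) = a²·Var(D) + b²·Var(X) + c²·Var(S) + 2ab·Cov(D, X) + 2ac·Cov(D, S) + 2bc·Cov(X, S), with a = -7, b = -1.4, c = -9.
= 784 + 39.2 + 3564 + 123.48 + (-2646) + (-493.92)
= 1370.76.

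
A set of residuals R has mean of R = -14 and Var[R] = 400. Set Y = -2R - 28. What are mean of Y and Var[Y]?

mean of Y = 0, Var[Y] = 1600

Y = -2R - 28 is linear with a = -2, b = -28.
mean of Y = a·mean of R + b = (-2)·(-14) + (-28) = 0.
Var[Y] = a²·Var[R] = (-2)²·400 = 1600 (the additive constant -28 does not affect variance).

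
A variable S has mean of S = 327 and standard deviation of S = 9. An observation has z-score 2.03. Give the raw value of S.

S = 345.27

S = mean of S + z·standard deviation of S = 327 + 2.03·9 = 345.27.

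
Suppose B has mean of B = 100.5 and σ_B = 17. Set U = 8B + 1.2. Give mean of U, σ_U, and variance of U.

mean of U = 805.2, σ_U = 136, variance of U = 18496

U = 8B + 1.2 is linear with a = 8, b = 1.2.
mean of U = a·mean of B + b = 8·100.5 + 1.2 = 805.2.
σ_U = |a|·σ_B = |8|·17 = 136.
variance of B = 17² = 289.
variance of U = a²·variance of B = 8²·289 = 18496 (the additive constant 1.2 does not affect variance).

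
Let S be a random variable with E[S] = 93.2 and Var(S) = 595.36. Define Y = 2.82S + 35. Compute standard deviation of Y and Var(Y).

Y = 2.82S + 35 is linear with a = 2.82, b = 35.
standard deviation of S = √595.36 = 24.4.
standard deviation of Y = |a|·standard deviation of S = |2.82|·24.4 = 68.808.
Var(Y) = a²·Var(S) = 2.82²·595.36 = 4734.540864 (the additive constant 35 does not affect variance).

standard deviation of Y = 68.808, Var(Y) = 4734.540864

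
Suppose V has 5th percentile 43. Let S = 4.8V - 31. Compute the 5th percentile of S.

5th percentile of S = 175.4

Since a = 4.8 > 0 the transformation is increasing, so the 5th percentile of S = a·(P_{5} of V) + b = 4.8·43 + (-31) = 175.4.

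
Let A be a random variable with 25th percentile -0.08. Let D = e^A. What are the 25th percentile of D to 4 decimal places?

e^A is increasing, so P_{25}(D) = g(P_{25}(A)) ≈ 0.9231.

25th percentile of D = 0.9231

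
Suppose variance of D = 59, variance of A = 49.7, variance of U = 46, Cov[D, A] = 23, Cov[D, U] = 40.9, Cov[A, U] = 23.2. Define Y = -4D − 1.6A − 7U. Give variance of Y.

variance of Y = a²·variance of D + b²·variance of A + c²·variance of U + 2ab·Cov[D, A] + 2ac·Cov[D, U] + 2bc·Cov[A, U], with a = -4, b = -1.6, c = -7.
= 944 + 127.232 + 2254 + 294.4 + 2290.4 + 519.68
= 6429.712.

variance of Y = 6429.712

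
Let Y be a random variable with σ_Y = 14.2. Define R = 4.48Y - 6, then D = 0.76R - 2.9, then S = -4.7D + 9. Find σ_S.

σ_R = |4.48|·14.2 = 63.616.
σ_D = |0.76|·63.616 = 48.34816.
σ_S = |-4.7|·48.34816 = 227.236352.

σ_S = 227.236352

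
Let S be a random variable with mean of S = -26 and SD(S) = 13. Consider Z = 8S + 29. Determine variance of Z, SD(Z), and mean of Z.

variance of Z = 10816, SD(Z) = 104, mean of Z = -179

Z = 8S + 29 is linear with a = 8, b = 29.
variance of S = 13² = 169.
variance of Z = a²·variance of S = 8²·169 = 10816 (the additive constant 29 does not affect variance).
SD(Z) = |a|·SD(S) = |8|·13 = 104.
mean of Z = a·mean of S + b = 8·(-26) + 29 = -179.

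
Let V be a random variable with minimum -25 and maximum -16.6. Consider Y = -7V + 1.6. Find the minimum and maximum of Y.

min(Y) = 117.8, max(Y) = 176.6

a = -7 < 0, so order reverses: min(Y) = a·max(V)+b = (-7)·(-16.6) + 1.6 = 117.8; max(Y) = a·min(V)+b = (-7)·(-25) + 1.6 = 176.6.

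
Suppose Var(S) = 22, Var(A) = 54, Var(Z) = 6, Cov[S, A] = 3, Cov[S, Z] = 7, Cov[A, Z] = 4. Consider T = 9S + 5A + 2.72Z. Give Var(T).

Var(T) = a²·Var(S) + b²·Var(A) + c²·Var(Z) + 2ab·Cov[S, A] + 2ac·Cov[S, Z] + 2bc·Cov[A, Z], with a = 9, b = 5, c = 2.72.
= 1782 + 1350 + 44.3904 + 270 + 342.72 + 108.8
= 3897.9104.

Var(T) = 3897.9104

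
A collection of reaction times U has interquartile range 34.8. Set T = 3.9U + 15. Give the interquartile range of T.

IQR(T) = 135.72

Under T = aU + b, IQR(T) = |a|·IQR(U) = |3.9|·34.8 = 135.72 (shifts cancel; spread scales by |a|).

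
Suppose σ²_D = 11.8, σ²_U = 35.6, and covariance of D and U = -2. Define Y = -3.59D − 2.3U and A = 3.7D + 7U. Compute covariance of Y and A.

covariance of Y and A = -662.6194

By bilinearity, covariance of Y and A = ac·σ²_D + bd·σ²_U + (ad+bc)·covariance of D and U, with a=-3.59, b=-2.3, c=3.7, d=7.
ac·σ²_D = (-3.59)·3.7·11.8 = -156.7394
bd·σ²_U = (-2.3)·7·35.6 = -573.16
(ad+bc)·covariance of D and U = (-33.64)·(-2) = 67.28
covariance of Y and A = -156.7394 + (-573.16) + 67.28 = -662.6194.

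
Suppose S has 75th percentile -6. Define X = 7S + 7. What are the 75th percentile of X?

75th percentile of X = -35

Since a = 7 > 0 the transformation is increasing, so the 75th percentile of X = a·(P_{75} of S) + b = 7·(-6) + 7 = -35.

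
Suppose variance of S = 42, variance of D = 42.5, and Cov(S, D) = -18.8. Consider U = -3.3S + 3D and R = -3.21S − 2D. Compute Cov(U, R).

Cov(U, R) = 246.87

By bilinearity, Cov(U, R) = ac·variance of S + bd·variance of D + (ad+bc)·Cov(S, D), with a=-3.3, b=3, c=-3.21, d=-2.
ac·variance of S = (-3.3)·(-3.21)·42 = 444.906
bd·variance of D = 3·(-2)·42.5 = -255
(ad+bc)·Cov(S, D) = (-3.03)·(-18.8) = 56.964
Cov(U, R) = 444.906 + (-255) + 56.964 = 246.87.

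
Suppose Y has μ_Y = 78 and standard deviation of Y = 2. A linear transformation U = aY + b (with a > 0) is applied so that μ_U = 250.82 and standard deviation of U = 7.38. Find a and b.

a = 3.69, b = -37

standard deviation of U = a·standard deviation of Y (a > 0), so a = 7.38/2 = 3.69.
μ_U = a·μ_Y + b, so b = 250.82 − 3.69·78 = -37.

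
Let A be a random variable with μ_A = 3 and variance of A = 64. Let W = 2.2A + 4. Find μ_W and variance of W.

μ_W = 10.6, variance of W = 309.76

W = 2.2A + 4 is linear with a = 2.2, b = 4.
μ_W = a·μ_A + b = 2.2·3 + 4 = 10.6.
variance of W = a²·variance of A = 2.2²·64 = 309.76 (the additive constant 4 does not affect variance).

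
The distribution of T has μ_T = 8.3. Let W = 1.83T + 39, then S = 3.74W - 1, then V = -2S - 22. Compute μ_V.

μ_V = -425.33372

μ_W = 1.83·8.3 + 39 = 54.189.
μ_S = 3.74·54.189 + (-1) = 201.66686.
μ_V = (-2)·201.66686 + (-22) = -425.33372.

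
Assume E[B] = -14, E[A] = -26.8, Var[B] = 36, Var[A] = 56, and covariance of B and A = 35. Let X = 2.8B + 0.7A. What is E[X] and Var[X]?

E[X] = -57.96, Var[X] = 446.88

E[X] = 2.8·E[B] + 0.7·E[A] = 2.8·(-14) + 0.7·(-26.8) = -57.96.
Var[X] = a²·Var[B] + b²·Var[A] + 2ab·covariance of B and A with a = 2.8, b = 0.7.
= 2.8²·36 + 0.7²·56 + 2·2.8·0.7·35
= 282.24 + 27.44 + 137.2 = 446.88.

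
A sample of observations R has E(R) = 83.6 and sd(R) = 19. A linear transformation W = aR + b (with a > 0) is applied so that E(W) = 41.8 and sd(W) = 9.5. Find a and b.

sd(W) = a·sd(R) (a > 0), so a = 9.5/19 = 0.5.
E(W) = a·E(R) + b, so b = 41.8 − 0.5·83.6 = 0.

a = 0.5, b = 0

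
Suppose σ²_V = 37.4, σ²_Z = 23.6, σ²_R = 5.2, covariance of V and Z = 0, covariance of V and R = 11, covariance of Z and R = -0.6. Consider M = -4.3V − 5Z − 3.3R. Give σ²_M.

σ²_M = 1630.534

σ²_M = a²·σ²_V + b²·σ²_Z + c²·σ²_R + 2ab·covariance of V and Z + 2ac·covariance of V and R + 2bc·covariance of Z and R, with a = -4.3, b = -5, c = -3.3.
= 691.526 + 590 + 56.628 + 0 + 312.18 + (-19.8)
= 1630.534.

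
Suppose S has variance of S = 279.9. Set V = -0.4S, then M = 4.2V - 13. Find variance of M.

variance of M = 789.98976

variance of V = (-0.4)²·279.9 = 44.784.
variance of M = 4.2²·44.784 = 789.98976.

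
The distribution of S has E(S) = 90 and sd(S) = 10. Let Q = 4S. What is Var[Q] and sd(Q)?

Q = 4S is linear with a = 4, b = 0.
Var[S] = 10² = 100.
Var[Q] = a²·Var[S] = 4²·100 = 1600.
sd(Q) = |a|·sd(S) = |4|·10 = 40.

Var[Q] = 1600, sd(Q) = 40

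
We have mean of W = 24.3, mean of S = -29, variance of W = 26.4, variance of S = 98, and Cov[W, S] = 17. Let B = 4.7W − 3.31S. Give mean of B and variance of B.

mean of B = 210.2, variance of B = 1127.9358

mean of B = 4.7·mean of W + (-3.31)·mean of S = 4.7·24.3 + (-3.31)·(-29) = 210.2.
variance of B = a²·variance of W + b²·variance of S + 2ab·Cov[W, S] with a = 4.7, b = -3.31.
= 4.7²·26.4 + (-3.31)²·98 + 2·4.7·(-3.31)·17
= 583.176 + 1073.6978 + (-528.938) = 1127.9358.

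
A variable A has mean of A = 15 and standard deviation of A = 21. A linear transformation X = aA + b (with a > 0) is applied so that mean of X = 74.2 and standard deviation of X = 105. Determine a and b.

a = 5, b = -0.8

standard deviation of X = a·standard deviation of A (a > 0), so a = 105/21 = 5.
mean of X = a·mean of A + b, so b = 74.2 − 5·15 = -0.8.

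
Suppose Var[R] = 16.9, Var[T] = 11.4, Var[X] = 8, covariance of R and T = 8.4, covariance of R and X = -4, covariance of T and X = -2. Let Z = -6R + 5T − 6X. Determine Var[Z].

Var[Z] = 509.4

Var[Z] = a²·Var[R] + b²·Var[T] + c²·Var[X] + 2ab·covariance of R and T + 2ac·covariance of R and X + 2bc·covariance of T and X, with a = -6, b = 5, c = -6.
= 608.4 + 285 + 288 + (-504) + (-288) + 120
= 509.4.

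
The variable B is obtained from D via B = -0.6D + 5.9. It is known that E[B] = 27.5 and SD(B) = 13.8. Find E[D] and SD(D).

From B = -0.6D + 5.9: E[B] = a·E[D] + b, so E[D] = (E[B] − b)/a = (27.5 − 5.9)/(-0.6) = -36.
SD(B) = |a|·SD(D), so SD(D) = 13.8/|-0.6| = 23.

E[D] = -36, SD(D) = 23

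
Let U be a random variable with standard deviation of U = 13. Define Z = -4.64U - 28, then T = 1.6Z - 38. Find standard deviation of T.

standard deviation of Z = |-4.64|·13 = 60.32.
standard deviation of T = |1.6|·60.32 = 96.512.

standard deviation of T = 96.512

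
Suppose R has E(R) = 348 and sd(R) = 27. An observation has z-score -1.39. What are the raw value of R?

R = E(R) + z·sd(R) = 348 + (-1.39)·27 = 310.47.

R = 310.47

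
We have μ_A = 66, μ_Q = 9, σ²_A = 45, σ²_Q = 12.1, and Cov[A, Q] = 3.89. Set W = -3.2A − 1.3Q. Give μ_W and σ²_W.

μ_W = -222.9, σ²_W = 513.6138

μ_W = (-3.2)·μ_A + (-1.3)·μ_Q = (-3.2)·66 + (-1.3)·9 = -222.9.
σ²_W = a²·σ²_A + b²·σ²_Q + 2ab·Cov[A, Q] with a = -3.2, b = -1.3.
= (-3.2)²·45 + (-1.3)²·12.1 + 2·(-3.2)·(-1.3)·3.89
= 460.8 + 20.449 + 32.3648 = 513.6138.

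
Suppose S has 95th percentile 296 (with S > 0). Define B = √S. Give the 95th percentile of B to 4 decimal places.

√S is increasing, so P_{95}(B) = g(P_{95}(S)) ≈ 17.2047.

95th percentile of B = 17.2047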